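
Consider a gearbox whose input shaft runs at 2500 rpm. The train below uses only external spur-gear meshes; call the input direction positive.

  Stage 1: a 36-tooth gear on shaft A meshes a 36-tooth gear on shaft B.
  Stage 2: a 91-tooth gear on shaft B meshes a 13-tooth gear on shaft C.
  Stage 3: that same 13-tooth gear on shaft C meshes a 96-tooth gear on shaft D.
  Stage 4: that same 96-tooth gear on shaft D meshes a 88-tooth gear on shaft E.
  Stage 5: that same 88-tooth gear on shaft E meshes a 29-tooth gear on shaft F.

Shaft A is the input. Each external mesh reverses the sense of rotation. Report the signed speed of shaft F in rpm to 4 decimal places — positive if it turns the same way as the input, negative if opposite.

-7844.8276 rpm (opposite to input, |ω| = 7844.8276 rpm)

Stage 1 [36T→36T]: ω = 2500.0000×36/36 = 2500.0000 rpm, dir flips to −; running = −2500.0000
Stage 2 [91T→13T]: ω = 2500.0000×91/13 = 17500.0000 rpm, dir flips to +; running = +17500.0000
Stage 3 [13T→96T]: ω = 17500.0000×13/96 = 2369.7917 rpm, dir flips to −; running = −2369.7917
Stage 4 [96T→88T]: ω = 2369.7917×96/88 = 2585.2273 rpm, dir flips to +; running = +2585.2273
Stage 5 [88T→29T]: ω = 2585.2273×88/29 = 7844.8276 rpm, dir flips to −; running = −7844.8276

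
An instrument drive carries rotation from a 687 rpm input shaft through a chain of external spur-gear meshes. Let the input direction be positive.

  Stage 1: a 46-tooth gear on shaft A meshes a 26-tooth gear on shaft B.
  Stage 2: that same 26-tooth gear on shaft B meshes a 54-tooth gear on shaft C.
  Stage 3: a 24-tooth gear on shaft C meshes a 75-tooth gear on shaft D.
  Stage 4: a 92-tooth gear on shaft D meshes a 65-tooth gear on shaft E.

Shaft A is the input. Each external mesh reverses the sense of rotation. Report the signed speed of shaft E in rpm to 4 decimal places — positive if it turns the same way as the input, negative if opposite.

+265.0606 rpm (same as input, |ω| = 265.0606 rpm)

Stage 1 [46T→26T]: ω = 687.0000×46/26 = 1215.4615 rpm, dir flips to −; running = −1215.4615
Stage 2 [26T→54T]: ω = 1215.4615×26/54 = 585.2222 rpm, dir flips to +; running = +585.2222
Stage 3 [24T→75T]: ω = 585.2222×24/75 = 187.2711 rpm, dir flips to −; running = −187.2711
Stage 4 [92T→65T]: ω = 187.2711×92/65 = 265.0606 rpm, dir flips to +; running = +265.0606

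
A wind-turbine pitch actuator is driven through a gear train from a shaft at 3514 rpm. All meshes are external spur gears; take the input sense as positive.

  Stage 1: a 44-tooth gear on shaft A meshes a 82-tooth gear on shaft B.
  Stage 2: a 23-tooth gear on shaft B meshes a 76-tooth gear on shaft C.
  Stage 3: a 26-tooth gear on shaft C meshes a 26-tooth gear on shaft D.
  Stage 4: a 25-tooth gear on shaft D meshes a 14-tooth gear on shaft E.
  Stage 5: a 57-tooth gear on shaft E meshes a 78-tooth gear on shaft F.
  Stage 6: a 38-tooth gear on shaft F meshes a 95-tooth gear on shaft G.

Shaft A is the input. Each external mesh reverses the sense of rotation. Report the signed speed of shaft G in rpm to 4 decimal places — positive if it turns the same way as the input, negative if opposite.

+297.8565 rpm (same as input, |ω| = 297.8565 rpm)

Stage 1 [44T→82T]: ω = 3514.0000×44/82 = 1885.5610 rpm, dir flips to −; running = −1885.5610
Stage 2 [23T→76T]: ω = 1885.5610×23/76 = 570.6303 rpm, dir flips to +; running = +570.6303
Stage 3 [26T→26T]: ω = 570.6303×26/26 = 570.6303 rpm, dir flips to −; running = −570.6303
Stage 4 [25T→14T]: ω = 570.6303×25/14 = 1018.9827 rpm, dir flips to +; running = +1018.9827
Stage 5 [57T→78T]: ω = 1018.9827×57/78 = 744.6412 rpm, dir flips to −; running = −744.6412
Stage 6 [38T→95T]: ω = 744.6412×38/95 = 297.8565 rpm, dir flips to +; running = +297.8565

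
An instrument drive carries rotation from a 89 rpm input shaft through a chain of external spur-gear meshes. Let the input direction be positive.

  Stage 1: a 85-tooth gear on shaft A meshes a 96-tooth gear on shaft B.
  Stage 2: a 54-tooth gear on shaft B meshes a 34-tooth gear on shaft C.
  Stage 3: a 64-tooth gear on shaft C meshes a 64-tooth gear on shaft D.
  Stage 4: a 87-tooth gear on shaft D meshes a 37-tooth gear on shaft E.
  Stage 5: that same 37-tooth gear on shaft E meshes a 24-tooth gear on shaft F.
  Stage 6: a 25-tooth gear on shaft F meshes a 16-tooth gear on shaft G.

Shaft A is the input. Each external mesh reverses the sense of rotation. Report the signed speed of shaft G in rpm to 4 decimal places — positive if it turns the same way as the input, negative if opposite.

Stage 1 [85T→96T]: ω = 89.0000×85/96 = 78.8021 rpm, dir flips to −; running = −78.8021
Stage 2 [54T→34T]: ω = 78.8021×54/34 = 125.1562 rpm, dir flips to +; running = +125.1562
Stage 3 [64T→64T]: ω = 125.1562×64/64 = 125.1562 rpm, dir flips to −; running = −125.1562
Stage 4 [87T→37T]: ω = 125.1562×87/37 = 294.2863 rpm, dir flips to +; running = +294.2863
Stage 5 [37T→24T]: ω = 294.2863×37/24 = 453.6914 rpm, dir flips to −; running = −453.6914
Stage 6 [25T→16T]: ω = 453.6914×25/16 = 708.8928 rpm, dir flips to +; running = +708.8928

+708.8928 rpm (same as input, |ω| = 708.8928 rpm)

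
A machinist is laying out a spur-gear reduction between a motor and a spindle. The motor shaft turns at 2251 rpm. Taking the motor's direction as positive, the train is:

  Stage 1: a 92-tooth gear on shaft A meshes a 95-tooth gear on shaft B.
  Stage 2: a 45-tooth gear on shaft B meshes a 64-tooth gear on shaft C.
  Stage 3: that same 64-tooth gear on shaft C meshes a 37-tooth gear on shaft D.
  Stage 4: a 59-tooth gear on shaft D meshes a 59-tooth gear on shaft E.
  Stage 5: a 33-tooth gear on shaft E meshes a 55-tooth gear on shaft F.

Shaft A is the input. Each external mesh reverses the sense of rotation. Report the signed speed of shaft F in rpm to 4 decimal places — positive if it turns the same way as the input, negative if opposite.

-1590.7494 rpm (opposite to input, |ω| = 1590.7494 rpm)

Stage 1 [92T→95T]: ω = 2251.0000×92/95 = 2179.9158 rpm, dir flips to −; running = −2179.9158
Stage 2 [45T→64T]: ω = 2179.9158×45/64 = 1532.7533 rpm, dir flips to +; running = +1532.7533
Stage 3 [64T→37T]: ω = 1532.7533×64/37 = 2651.2489 rpm, dir flips to −; running = −2651.2489
Stage 4 [59T→59T]: ω = 2651.2489×59/59 = 2651.2489 rpm, dir flips to +; running = +2651.2489
Stage 5 [33T→55T]: ω = 2651.2489×33/55 = 1590.7494 rpm, dir flips to −; running = −1590.7494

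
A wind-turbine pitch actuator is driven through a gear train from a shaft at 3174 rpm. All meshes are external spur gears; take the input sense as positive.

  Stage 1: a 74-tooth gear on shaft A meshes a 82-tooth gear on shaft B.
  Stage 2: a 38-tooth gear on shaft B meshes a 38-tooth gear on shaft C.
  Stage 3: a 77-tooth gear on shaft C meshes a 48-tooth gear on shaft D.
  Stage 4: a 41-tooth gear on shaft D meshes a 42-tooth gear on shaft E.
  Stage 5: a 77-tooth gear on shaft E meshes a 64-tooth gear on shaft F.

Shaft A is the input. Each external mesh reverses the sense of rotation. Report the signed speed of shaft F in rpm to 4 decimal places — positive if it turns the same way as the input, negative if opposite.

Stage 1 [74T→82T]: ω = 3174.0000×74/82 = 2864.3415 rpm, dir flips to −; running = −2864.3415
Stage 2 [38T→38T]: ω = 2864.3415×38/38 = 2864.3415 rpm, dir flips to +; running = +2864.3415
Stage 3 [77T→48T]: ω = 2864.3415×77/48 = 4594.8811 rpm, dir flips to −; running = −4594.8811
Stage 4 [41T→42T]: ω = 4594.8811×41/42 = 4485.4792 rpm, dir flips to +; running = +4485.4792
Stage 5 [77T→64T]: ω = 4485.4792×77/64 = 5396.5921 rpm, dir flips to −; running = −5396.5921

-5396.5921 rpm (opposite to input, |ω| = 5396.5921 rpm)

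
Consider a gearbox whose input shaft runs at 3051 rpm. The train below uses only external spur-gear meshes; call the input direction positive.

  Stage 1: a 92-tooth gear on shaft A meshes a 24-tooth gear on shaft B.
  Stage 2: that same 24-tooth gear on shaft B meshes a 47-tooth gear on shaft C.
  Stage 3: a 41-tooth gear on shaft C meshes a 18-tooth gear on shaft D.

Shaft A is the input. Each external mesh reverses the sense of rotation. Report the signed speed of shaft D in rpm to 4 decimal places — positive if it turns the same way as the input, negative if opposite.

Stage 1 [92T→24T]: ω = 3051.0000×92/24 = 11695.5000 rpm, dir flips to −; running = −11695.5000
Stage 2 [24T→47T]: ω = 11695.5000×24/47 = 5972.1702 rpm, dir flips to +; running = +5972.1702
Stage 3 [41T→18T]: ω = 5972.1702×41/18 = 13603.2766 rpm, dir flips to −; running = −13603.2766

-13603.2766 rpm (opposite to input, |ω| = 13603.2766 rpm)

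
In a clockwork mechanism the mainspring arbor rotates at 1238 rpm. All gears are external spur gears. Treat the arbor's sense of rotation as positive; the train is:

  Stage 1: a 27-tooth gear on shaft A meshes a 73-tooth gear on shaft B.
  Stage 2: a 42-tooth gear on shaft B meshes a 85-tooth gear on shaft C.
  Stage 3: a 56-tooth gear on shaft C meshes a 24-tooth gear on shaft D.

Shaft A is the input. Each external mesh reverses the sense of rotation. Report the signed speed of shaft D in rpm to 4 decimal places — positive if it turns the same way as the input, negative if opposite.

-527.9207 rpm (opposite to input, |ω| = 527.9207 rpm)

Stage 1 [27T→73T]: ω = 1238.0000×27/73 = 457.8904 rpm, dir flips to −; running = −457.8904
Stage 2 [42T→85T]: ω = 457.8904×42/85 = 226.2517 rpm, dir flips to +; running = +226.2517
Stage 3 [56T→24T]: ω = 226.2517×56/24 = 527.9207 rpm, dir flips to −; running = −527.9207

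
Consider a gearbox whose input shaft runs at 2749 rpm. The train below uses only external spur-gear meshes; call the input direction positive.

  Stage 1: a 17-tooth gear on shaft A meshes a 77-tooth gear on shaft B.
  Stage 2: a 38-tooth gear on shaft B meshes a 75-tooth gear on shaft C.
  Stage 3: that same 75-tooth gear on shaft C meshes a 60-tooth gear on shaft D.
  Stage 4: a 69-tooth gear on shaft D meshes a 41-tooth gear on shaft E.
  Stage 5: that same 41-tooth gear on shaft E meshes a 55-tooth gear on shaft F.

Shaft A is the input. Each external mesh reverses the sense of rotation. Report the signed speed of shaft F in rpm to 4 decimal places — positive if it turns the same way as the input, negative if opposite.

Stage 1 [17T→77T]: ω = 2749.0000×17/77 = 606.9221 rpm, dir flips to −; running = −606.9221
Stage 2 [38T→75T]: ω = 606.9221×38/75 = 307.5072 rpm, dir flips to +; running = +307.5072
Stage 3 [75T→60T]: ω = 307.5072×75/60 = 384.3840 rpm, dir flips to −; running = −384.3840
Stage 4 [69T→41T]: ω = 384.3840×69/41 = 646.8901 rpm, dir flips to +; running = +646.8901
Stage 5 [41T→55T]: ω = 646.8901×41/55 = 482.2272 rpm, dir flips to −; running = −482.2272

-482.2272 rpm (opposite to input, |ω| = 482.2272 rpm)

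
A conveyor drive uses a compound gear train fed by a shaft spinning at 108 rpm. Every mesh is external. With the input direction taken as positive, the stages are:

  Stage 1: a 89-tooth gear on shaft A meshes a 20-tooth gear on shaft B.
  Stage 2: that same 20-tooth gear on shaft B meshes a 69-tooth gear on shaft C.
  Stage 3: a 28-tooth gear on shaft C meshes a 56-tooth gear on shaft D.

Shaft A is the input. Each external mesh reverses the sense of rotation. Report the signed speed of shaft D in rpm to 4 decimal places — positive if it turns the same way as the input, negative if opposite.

-69.6522 rpm (opposite to input, |ω| = 69.6522 rpm)

Stage 1 [89T→20T]: ω = 108.0000×89/20 = 480.6000 rpm, dir flips to −; running = −480.6000
Stage 2 [20T→69T]: ω = 480.6000×20/69 = 139.3043 rpm, dir flips to +; running = +139.3043
Stage 3 [28T→56T]: ω = 139.3043×28/56 = 69.6522 rpm, dir flips to −; running = −69.6522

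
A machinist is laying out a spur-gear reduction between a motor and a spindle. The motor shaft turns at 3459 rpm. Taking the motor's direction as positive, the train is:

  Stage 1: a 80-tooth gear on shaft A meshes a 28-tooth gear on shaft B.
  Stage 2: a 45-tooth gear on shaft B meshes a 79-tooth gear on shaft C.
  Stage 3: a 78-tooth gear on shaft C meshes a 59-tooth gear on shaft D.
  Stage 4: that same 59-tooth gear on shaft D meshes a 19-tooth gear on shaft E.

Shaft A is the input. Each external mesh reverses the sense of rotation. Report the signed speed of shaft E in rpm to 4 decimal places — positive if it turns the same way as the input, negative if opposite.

Stage 1 [80T→28T]: ω = 3459.0000×80/28 = 9882.8571 rpm, dir flips to −; running = −9882.8571
Stage 2 [45T→79T]: ω = 9882.8571×45/79 = 5629.4756 rpm, dir flips to +; running = +5629.4756
Stage 3 [78T→59T]: ω = 5629.4756×78/59 = 7442.3576 rpm, dir flips to −; running = −7442.3576
Stage 4 [59T→19T]: ω = 7442.3576×59/19 = 23110.4787 rpm, dir flips to +; running = +23110.4787

+23110.4787 rpm (same as input, |ω| = 23110.4787 rpm)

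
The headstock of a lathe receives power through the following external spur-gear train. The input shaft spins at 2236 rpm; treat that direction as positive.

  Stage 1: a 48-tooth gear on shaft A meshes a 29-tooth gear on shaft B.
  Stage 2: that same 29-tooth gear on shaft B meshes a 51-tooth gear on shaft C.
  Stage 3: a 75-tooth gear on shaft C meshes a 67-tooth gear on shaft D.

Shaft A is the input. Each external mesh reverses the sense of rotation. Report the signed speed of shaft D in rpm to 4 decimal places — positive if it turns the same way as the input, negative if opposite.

Stage 1 [48T→29T]: ω = 2236.0000×48/29 = 3700.9655 rpm, dir flips to −; running = −3700.9655
Stage 2 [29T→51T]: ω = 3700.9655×29/51 = 2104.4706 rpm, dir flips to +; running = +2104.4706
Stage 3 [75T→67T]: ω = 2104.4706×75/67 = 2355.7507 rpm, dir flips to −; running = −2355.7507

-2355.7507 rpm (opposite to input, |ω| = 2355.7507 rpm)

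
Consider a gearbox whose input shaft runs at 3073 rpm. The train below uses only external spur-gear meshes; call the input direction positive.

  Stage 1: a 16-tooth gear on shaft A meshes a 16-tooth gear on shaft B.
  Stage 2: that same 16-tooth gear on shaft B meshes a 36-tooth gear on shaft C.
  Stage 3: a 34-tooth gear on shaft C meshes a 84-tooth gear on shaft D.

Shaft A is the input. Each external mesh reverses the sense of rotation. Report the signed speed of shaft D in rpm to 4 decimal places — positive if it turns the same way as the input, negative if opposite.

Stage 1 [16T→16T]: ω = 3073.0000×16/16 = 3073.0000 rpm, dir flips to −; running = −3073.0000
Stage 2 [16T→36T]: ω = 3073.0000×16/36 = 1365.7778 rpm, dir flips to +; running = +1365.7778
Stage 3 [34T→84T]: ω = 1365.7778×34/84 = 552.8148 rpm, dir flips to −; running = −552.8148

-552.8148 rpm (opposite to input, |ω| = 552.8148 rpm)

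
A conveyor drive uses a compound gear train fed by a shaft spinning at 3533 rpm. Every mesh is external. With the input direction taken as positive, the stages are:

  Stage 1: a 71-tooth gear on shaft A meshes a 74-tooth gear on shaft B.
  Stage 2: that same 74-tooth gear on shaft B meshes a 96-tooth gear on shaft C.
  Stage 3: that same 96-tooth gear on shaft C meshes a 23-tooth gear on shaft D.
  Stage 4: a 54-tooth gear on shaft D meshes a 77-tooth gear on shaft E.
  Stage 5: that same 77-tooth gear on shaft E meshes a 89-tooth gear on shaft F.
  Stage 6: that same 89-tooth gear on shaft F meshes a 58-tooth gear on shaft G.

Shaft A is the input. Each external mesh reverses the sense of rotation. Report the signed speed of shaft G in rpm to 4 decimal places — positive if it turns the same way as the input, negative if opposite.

+10154.0645 rpm (same as input, |ω| = 10154.0645 rpm)

Stage 1 [71T→74T]: ω = 3533.0000×71/74 = 3389.7703 rpm, dir flips to −; running = −3389.7703
Stage 2 [74T→96T]: ω = 3389.7703×74/96 = 2612.9479 rpm, dir flips to +; running = +2612.9479
Stage 3 [96T→23T]: ω = 2612.9479×96/23 = 10906.2174 rpm, dir flips to −; running = −10906.2174
Stage 4 [54T→77T]: ω = 10906.2174×54/77 = 7648.5161 rpm, dir flips to +; running = +7648.5161
Stage 5 [77T→89T]: ω = 7648.5161×77/89 = 6617.2555 rpm, dir flips to −; running = −6617.2555
Stage 6 [89T→58T]: ω = 6617.2555×89/58 = 10154.0645 rpm, dir flips to +; running = +10154.0645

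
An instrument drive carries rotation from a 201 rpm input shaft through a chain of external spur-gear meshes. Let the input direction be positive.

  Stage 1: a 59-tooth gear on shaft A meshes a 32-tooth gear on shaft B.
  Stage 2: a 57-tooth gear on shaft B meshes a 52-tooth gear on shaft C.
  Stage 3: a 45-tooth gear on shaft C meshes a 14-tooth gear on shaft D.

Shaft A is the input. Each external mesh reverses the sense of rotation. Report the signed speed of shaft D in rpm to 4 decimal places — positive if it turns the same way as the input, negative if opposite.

Stage 1 [59T→32T]: ω = 201.0000×59/32 = 370.5938 rpm, dir flips to −; running = −370.5938
Stage 2 [57T→52T]: ω = 370.5938×57/52 = 406.2278 rpm, dir flips to +; running = +406.2278
Stage 3 [45T→14T]: ω = 406.2278×45/14 = 1305.7321 rpm, dir flips to −; running = −1305.7321

-1305.7321 rpm (opposite to input, |ω| = 1305.7321 rpm)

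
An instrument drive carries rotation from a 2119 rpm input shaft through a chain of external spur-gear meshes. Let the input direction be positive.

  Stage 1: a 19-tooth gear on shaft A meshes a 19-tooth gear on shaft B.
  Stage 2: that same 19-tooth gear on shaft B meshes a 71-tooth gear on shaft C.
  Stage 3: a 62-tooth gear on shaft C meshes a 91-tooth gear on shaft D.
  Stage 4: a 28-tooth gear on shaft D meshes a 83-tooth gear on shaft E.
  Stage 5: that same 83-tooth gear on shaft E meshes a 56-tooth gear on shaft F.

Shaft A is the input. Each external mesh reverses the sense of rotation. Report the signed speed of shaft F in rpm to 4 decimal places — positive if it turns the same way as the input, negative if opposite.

Stage 1 [19T→19T]: ω = 2119.0000×19/19 = 2119.0000 rpm, dir flips to −; running = −2119.0000
Stage 2 [19T→71T]: ω = 2119.0000×19/71 = 567.0563 rpm, dir flips to +; running = +567.0563
Stage 3 [62T→91T]: ω = 567.0563×62/91 = 386.3461 rpm, dir flips to −; running = −386.3461
Stage 4 [28T→83T]: ω = 386.3461×28/83 = 130.3336 rpm, dir flips to +; running = +130.3336
Stage 5 [83T→56T]: ω = 130.3336×83/56 = 193.1730 rpm, dir flips to −; running = −193.1730

-193.1730 rpm (opposite to input, |ω| = 193.1730 rpm)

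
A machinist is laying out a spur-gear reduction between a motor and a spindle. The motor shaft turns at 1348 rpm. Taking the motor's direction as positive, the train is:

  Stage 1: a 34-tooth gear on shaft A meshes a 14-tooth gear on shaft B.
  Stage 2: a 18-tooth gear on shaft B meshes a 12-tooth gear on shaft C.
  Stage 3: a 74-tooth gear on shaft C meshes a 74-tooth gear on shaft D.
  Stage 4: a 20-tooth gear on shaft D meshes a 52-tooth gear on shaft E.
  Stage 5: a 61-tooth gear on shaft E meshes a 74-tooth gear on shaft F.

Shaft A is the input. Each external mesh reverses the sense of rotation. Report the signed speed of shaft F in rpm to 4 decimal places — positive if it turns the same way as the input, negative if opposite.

-1556.8860 rpm (opposite to input, |ω| = 1556.8860 rpm)

Stage 1 [34T→14T]: ω = 1348.0000×34/14 = 3273.7143 rpm, dir flips to −; running = −3273.7143
Stage 2 [18T→12T]: ω = 3273.7143×18/12 = 4910.5714 rpm, dir flips to +; running = +4910.5714
Stage 3 [74T→74T]: ω = 4910.5714×74/74 = 4910.5714 rpm, dir flips to −; running = −4910.5714
Stage 4 [20T→52T]: ω = 4910.5714×20/52 = 1888.6813 rpm, dir flips to +; running = +1888.6813
Stage 5 [61T→74T]: ω = 1888.6813×61/74 = 1556.8860 rpm, dir flips to −; running = −1556.8860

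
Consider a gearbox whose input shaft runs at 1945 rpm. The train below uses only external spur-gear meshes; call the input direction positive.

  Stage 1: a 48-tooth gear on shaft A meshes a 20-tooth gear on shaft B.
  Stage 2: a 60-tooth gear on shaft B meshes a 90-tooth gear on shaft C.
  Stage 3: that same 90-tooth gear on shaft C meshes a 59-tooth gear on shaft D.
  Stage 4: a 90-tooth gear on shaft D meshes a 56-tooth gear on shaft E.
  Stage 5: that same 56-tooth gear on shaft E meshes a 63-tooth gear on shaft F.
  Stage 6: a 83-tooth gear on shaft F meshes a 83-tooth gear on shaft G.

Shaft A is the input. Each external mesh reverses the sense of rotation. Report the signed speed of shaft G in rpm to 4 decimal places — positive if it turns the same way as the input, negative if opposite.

+6781.5981 rpm (same as input, |ω| = 6781.5981 rpm)

Stage 1 [48T→20T]: ω = 1945.0000×48/20 = 4668.0000 rpm, dir flips to −; running = −4668.0000
Stage 2 [60T→90T]: ω = 4668.0000×60/90 = 3112.0000 rpm, dir flips to +; running = +3112.0000
Stage 3 [90T→59T]: ω = 3112.0000×90/59 = 4747.1186 rpm, dir flips to −; running = −4747.1186
Stage 4 [90T→56T]: ω = 4747.1186×90/56 = 7629.2978 rpm, dir flips to +; running = +7629.2978
Stage 5 [56T→63T]: ω = 7629.2978×56/63 = 6781.5981 rpm, dir flips to −; running = −6781.5981
Stage 6 [83T→83T]: ω = 6781.5981×83/83 = 6781.5981 rpm, dir flips to +; running = +6781.5981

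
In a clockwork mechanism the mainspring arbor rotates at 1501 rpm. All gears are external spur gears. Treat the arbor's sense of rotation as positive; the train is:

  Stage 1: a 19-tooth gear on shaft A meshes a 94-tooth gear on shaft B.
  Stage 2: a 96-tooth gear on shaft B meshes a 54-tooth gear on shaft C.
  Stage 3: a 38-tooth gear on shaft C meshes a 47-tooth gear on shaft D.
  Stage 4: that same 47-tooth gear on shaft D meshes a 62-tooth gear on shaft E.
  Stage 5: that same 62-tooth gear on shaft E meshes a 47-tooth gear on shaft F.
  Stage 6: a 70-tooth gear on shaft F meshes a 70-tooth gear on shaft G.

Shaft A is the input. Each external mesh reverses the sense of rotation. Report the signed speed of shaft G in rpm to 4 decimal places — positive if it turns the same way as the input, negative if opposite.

Stage 1 [19T→94T]: ω = 1501.0000×19/94 = 303.3936 rpm, dir flips to −; running = −303.3936
Stage 2 [96T→54T]: ω = 303.3936×96/54 = 539.3664 rpm, dir flips to +; running = +539.3664
Stage 3 [38T→47T]: ω = 539.3664×38/47 = 436.0835 rpm, dir flips to −; running = −436.0835
Stage 4 [47T→62T]: ω = 436.0835×47/62 = 330.5794 rpm, dir flips to +; running = +330.5794
Stage 5 [62T→47T]: ω = 330.5794×62/47 = 436.0835 rpm, dir flips to −; running = −436.0835
Stage 6 [70T→70T]: ω = 436.0835×70/70 = 436.0835 rpm, dir flips to +; running = +436.0835

+436.0835 rpm (same as input, |ω| = 436.0835 rpm)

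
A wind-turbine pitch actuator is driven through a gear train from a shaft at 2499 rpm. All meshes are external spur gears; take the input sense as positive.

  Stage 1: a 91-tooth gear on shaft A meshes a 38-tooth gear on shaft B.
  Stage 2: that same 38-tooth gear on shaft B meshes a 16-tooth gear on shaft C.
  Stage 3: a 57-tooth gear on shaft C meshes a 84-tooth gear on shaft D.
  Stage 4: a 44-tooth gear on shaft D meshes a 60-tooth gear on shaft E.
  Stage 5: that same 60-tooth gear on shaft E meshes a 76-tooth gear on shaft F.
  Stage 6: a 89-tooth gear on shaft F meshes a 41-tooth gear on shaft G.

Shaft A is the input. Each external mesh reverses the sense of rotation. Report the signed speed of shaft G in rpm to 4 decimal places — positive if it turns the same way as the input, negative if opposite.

+12120.7214 rpm (same as input, |ω| = 12120.7214 rpm)

Stage 1 [91T→38T]: ω = 2499.0000×91/38 = 5984.4474 rpm, dir flips to −; running = −5984.4474
Stage 2 [38T→16T]: ω = 5984.4474×38/16 = 14213.0625 rpm, dir flips to +; running = +14213.0625
Stage 3 [57T→84T]: ω = 14213.0625×57/84 = 9644.5781 rpm, dir flips to −; running = −9644.5781
Stage 4 [44T→60T]: ω = 9644.5781×44/60 = 7072.6906 rpm, dir flips to +; running = +7072.6906
Stage 5 [60T→76T]: ω = 7072.6906×60/76 = 5583.7031 rpm, dir flips to −; running = −5583.7031
Stage 6 [89T→41T]: ω = 5583.7031×89/41 = 12120.7214 rpm, dir flips to +; running = +12120.7214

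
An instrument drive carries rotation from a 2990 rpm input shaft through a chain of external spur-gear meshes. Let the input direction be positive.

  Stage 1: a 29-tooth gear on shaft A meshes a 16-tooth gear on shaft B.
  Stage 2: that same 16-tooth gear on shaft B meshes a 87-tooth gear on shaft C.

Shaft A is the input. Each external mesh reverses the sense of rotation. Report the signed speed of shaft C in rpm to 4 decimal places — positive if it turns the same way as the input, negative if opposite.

Stage 1 [29T→16T]: ω = 2990.0000×29/16 = 5419.3750 rpm, dir flips to −; running = −5419.3750
Stage 2 [16T→87T]: ω = 5419.3750×16/87 = 996.6667 rpm, dir flips to +; running = +996.6667

+996.6667 rpm (same as input, |ω| = 996.6667 rpm)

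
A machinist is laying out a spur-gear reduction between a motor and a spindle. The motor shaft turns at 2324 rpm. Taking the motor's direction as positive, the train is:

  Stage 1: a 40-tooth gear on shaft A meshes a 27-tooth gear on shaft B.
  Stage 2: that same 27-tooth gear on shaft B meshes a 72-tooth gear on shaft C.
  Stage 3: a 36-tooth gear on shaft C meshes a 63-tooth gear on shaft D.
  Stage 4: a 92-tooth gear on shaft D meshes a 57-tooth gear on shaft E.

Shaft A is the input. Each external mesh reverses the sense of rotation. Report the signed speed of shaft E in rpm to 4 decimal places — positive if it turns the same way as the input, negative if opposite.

+1190.7992 rpm (same as input, |ω| = 1190.7992 rpm)

Stage 1 [40T→27T]: ω = 2324.0000×40/27 = 3442.9630 rpm, dir flips to −; running = −3442.9630
Stage 2 [27T→72T]: ω = 3442.9630×27/72 = 1291.1111 rpm, dir flips to +; running = +1291.1111
Stage 3 [36T→63T]: ω = 1291.1111×36/63 = 737.7778 rpm, dir flips to −; running = −737.7778
Stage 4 [92T→57T]: ω = 737.7778×92/57 = 1190.7992 rpm, dir flips to +; running = +1190.7992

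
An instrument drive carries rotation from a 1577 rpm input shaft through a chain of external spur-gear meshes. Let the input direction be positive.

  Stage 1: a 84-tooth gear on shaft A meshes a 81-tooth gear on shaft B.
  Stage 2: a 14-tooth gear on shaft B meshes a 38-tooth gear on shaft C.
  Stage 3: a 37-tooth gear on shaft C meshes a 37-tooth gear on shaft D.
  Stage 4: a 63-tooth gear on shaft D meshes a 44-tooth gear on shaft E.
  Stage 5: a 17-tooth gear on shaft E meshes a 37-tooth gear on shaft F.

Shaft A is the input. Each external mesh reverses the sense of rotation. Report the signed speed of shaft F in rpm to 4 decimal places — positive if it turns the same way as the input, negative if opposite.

-396.3743 rpm (opposite to input, |ω| = 396.3743 rpm)

Stage 1 [84T→81T]: ω = 1577.0000×84/81 = 1635.4074 rpm, dir flips to −; running = −1635.4074
Stage 2 [14T→38T]: ω = 1635.4074×14/38 = 602.5185 rpm, dir flips to +; running = +602.5185
Stage 3 [37T→37T]: ω = 602.5185×37/37 = 602.5185 rpm, dir flips to −; running = −602.5185
Stage 4 [63T→44T]: ω = 602.5185×63/44 = 862.6970 rpm, dir flips to +; running = +862.6970
Stage 5 [17T→37T]: ω = 862.6970×17/37 = 396.3743 rpm, dir flips to −; running = −396.3743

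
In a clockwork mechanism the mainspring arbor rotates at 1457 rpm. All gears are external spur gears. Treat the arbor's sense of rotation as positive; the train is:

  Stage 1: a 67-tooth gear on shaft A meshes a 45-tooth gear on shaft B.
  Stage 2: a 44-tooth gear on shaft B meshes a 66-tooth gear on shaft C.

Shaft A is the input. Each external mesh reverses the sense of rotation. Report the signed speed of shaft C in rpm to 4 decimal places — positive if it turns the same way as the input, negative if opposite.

+1446.2074 rpm (same as input, |ω| = 1446.2074 rpm)

Stage 1 [67T→45T]: ω = 1457.0000×67/45 = 2169.3111 rpm, dir flips to −; running = −2169.3111
Stage 2 [44T→66T]: ω = 2169.3111×44/66 = 1446.2074 rpm, dir flips to +; running = +1446.2074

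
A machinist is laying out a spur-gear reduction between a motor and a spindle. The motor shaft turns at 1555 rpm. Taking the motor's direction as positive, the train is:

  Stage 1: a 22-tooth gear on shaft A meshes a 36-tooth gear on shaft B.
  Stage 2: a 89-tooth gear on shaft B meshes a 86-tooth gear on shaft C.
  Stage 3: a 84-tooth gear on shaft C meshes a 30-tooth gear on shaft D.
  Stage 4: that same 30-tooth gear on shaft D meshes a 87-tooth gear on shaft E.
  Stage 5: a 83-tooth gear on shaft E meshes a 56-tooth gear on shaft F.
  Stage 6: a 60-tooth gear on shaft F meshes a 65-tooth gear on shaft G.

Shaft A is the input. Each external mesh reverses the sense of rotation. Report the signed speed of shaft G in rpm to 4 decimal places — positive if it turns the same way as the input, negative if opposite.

Stage 1 [22T→36T]: ω = 1555.0000×22/36 = 950.2778 rpm, dir flips to −; running = −950.2778
Stage 2 [89T→86T]: ω = 950.2778×89/86 = 983.4270 rpm, dir flips to +; running = +983.4270
Stage 3 [84T→30T]: ω = 983.4270×84/30 = 2753.5956 rpm, dir flips to −; running = −2753.5956
Stage 4 [30T→87T]: ω = 2753.5956×30/87 = 949.5157 rpm, dir flips to +; running = +949.5157
Stage 5 [83T→56T]: ω = 949.5157×83/56 = 1407.3180 rpm, dir flips to −; running = −1407.3180
Stage 6 [60T→65T]: ω = 1407.3180×60/65 = 1299.0627 rpm, dir flips to +; running = +1299.0627

+1299.0627 rpm (same as input, |ω| = 1299.0627 rpm)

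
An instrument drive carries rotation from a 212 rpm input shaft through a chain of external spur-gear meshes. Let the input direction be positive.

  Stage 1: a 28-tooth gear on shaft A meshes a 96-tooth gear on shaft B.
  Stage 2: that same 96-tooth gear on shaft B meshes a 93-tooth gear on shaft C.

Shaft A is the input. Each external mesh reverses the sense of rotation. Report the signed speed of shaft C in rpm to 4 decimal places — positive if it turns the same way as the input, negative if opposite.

+63.8280 rpm (same as input, |ω| = 63.8280 rpm)

Stage 1 [28T→96T]: ω = 212.0000×28/96 = 61.8333 rpm, dir flips to −; running = −61.8333
Stage 2 [96T→93T]: ω = 61.8333×96/93 = 63.8280 rpm, dir flips to +; running = +63.8280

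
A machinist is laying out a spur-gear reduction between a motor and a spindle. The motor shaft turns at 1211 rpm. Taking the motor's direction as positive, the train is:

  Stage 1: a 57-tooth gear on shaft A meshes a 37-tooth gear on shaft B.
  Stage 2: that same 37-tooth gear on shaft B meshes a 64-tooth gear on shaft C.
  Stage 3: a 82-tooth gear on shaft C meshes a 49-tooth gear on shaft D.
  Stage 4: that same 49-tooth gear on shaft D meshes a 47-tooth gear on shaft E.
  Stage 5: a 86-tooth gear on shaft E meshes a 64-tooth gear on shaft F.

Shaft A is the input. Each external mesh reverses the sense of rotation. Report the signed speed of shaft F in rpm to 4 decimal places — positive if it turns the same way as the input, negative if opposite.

-2528.5614 rpm (opposite to input, |ω| = 2528.5614 rpm)

Stage 1 [57T→37T]: ω = 1211.0000×57/37 = 1865.5946 rpm, dir flips to −; running = −1865.5946
Stage 2 [37T→64T]: ω = 1865.5946×37/64 = 1078.5469 rpm, dir flips to +; running = +1078.5469
Stage 3 [82T→49T]: ω = 1078.5469×82/49 = 1804.9152 rpm, dir flips to −; running = −1804.9152
Stage 4 [49T→47T]: ω = 1804.9152×49/47 = 1881.7201 rpm, dir flips to +; running = +1881.7201
Stage 5 [86T→64T]: ω = 1881.7201×86/64 = 2528.5614 rpm, dir flips to −; running = −2528.5614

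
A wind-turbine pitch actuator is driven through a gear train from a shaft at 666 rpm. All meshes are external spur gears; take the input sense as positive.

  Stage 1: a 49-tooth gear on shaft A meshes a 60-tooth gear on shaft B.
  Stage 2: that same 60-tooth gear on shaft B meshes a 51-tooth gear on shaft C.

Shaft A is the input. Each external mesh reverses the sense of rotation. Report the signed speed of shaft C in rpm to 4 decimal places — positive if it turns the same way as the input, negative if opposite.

Stage 1 [49T→60T]: ω = 666.0000×49/60 = 543.9000 rpm, dir flips to −; running = −543.9000
Stage 2 [60T→51T]: ω = 543.9000×60/51 = 639.8824 rpm, dir flips to +; running = +639.8824

+639.8824 rpm (same as input, |ω| = 639.8824 rpm)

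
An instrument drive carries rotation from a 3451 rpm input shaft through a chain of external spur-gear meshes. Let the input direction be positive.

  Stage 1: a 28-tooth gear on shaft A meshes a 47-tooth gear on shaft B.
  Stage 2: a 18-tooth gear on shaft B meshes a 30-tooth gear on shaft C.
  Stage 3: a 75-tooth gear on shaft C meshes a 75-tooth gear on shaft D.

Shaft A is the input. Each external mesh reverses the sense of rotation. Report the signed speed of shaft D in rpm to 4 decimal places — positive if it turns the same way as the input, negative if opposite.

Stage 1 [28T→47T]: ω = 3451.0000×28/47 = 2055.9149 rpm, dir flips to −; running = −2055.9149
Stage 2 [18T→30T]: ω = 2055.9149×18/30 = 1233.5489 rpm, dir flips to +; running = +1233.5489
Stage 3 [75T→75T]: ω = 1233.5489×75/75 = 1233.5489 rpm, dir flips to −; running = −1233.5489

-1233.5489 rpm (opposite to input, |ω| = 1233.5489 rpm)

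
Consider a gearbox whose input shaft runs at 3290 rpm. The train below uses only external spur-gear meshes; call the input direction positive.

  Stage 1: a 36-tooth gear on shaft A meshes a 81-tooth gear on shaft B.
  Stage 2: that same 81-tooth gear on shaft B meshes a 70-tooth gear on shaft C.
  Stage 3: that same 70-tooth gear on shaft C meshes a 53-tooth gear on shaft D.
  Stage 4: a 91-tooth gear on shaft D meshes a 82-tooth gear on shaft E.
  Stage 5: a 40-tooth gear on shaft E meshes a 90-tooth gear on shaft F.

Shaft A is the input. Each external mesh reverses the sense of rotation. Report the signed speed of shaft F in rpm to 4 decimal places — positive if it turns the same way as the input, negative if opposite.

Stage 1 [36T→81T]: ω = 3290.0000×36/81 = 1462.2222 rpm, dir flips to −; running = −1462.2222
Stage 2 [81T→70T]: ω = 1462.2222×81/70 = 1692.0000 rpm, dir flips to +; running = +1692.0000
Stage 3 [70T→53T]: ω = 1692.0000×70/53 = 2234.7170 rpm, dir flips to −; running = −2234.7170
Stage 4 [91T→82T]: ω = 2234.7170×91/82 = 2479.9908 rpm, dir flips to +; running = +2479.9908
Stage 5 [40T→90T]: ω = 2479.9908×40/90 = 1102.2181 rpm, dir flips to −; running = −1102.2181

-1102.2181 rpm (opposite to input, |ω| = 1102.2181 rpm)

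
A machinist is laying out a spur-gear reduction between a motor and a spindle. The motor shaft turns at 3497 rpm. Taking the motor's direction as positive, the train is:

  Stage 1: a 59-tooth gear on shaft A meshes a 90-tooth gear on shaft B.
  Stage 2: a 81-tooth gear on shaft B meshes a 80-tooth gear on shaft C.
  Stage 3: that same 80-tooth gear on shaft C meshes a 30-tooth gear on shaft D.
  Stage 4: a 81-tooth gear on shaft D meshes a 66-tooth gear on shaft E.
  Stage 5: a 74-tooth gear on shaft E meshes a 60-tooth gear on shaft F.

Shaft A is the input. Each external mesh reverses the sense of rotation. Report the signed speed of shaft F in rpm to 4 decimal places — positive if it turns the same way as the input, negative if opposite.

-9368.9399 rpm (opposite to input, |ω| = 9368.9399 rpm)

Stage 1 [59T→90T]: ω = 3497.0000×59/90 = 2292.4778 rpm, dir flips to −; running = −2292.4778
Stage 2 [81T→80T]: ω = 2292.4778×81/80 = 2321.1337 rpm, dir flips to +; running = +2321.1337
Stage 3 [80T→30T]: ω = 2321.1337×80/30 = 6189.6900 rpm, dir flips to −; running = −6189.6900
Stage 4 [81T→66T]: ω = 6189.6900×81/66 = 7596.4377 rpm, dir flips to +; running = +7596.4377
Stage 5 [74T→60T]: ω = 7596.4377×74/60 = 9368.9399 rpm, dir flips to −; running = −9368.9399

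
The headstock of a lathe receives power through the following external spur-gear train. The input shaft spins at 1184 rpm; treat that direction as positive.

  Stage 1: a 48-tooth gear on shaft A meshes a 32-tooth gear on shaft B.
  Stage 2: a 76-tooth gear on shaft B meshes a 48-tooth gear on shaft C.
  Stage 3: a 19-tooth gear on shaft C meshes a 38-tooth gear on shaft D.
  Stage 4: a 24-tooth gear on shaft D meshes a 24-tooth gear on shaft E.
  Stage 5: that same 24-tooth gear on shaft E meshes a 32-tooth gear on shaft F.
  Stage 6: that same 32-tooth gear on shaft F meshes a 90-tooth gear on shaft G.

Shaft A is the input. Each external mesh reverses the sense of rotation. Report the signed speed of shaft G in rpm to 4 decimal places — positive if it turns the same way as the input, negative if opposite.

Stage 1 [48T→32T]: ω = 1184.0000×48/32 = 1776.0000 rpm, dir flips to −; running = −1776.0000
Stage 2 [76T→48T]: ω = 1776.0000×76/48 = 2812.0000 rpm, dir flips to +; running = +2812.0000
Stage 3 [19T→38T]: ω = 2812.0000×19/38 = 1406.0000 rpm, dir flips to −; running = −1406.0000
Stage 4 [24T→24T]: ω = 1406.0000×24/24 = 1406.0000 rpm, dir flips to +; running = +1406.0000
Stage 5 [24T→32T]: ω = 1406.0000×24/32 = 1054.5000 rpm, dir flips to −; running = −1054.5000
Stage 6 [32T→90T]: ω = 1054.5000×32/90 = 374.9333 rpm, dir flips to +; running = +374.9333

+374.9333 rpm (same as input, |ω| = 374.9333 rpm)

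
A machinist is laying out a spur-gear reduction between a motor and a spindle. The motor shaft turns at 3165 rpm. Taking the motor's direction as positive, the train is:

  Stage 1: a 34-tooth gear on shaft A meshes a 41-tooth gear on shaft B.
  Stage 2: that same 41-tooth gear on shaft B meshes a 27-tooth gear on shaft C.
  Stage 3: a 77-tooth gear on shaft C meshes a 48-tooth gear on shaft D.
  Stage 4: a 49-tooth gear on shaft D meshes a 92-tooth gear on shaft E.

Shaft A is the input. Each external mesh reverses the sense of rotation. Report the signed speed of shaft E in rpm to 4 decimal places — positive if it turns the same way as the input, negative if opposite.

+3405.2312 rpm (same as input, |ω| = 3405.2312 rpm)

Stage 1 [34T→41T]: ω = 3165.0000×34/41 = 2624.6341 rpm, dir flips to −; running = −2624.6341
Stage 2 [41T→27T]: ω = 2624.6341×41/27 = 3985.5556 rpm, dir flips to +; running = +3985.5556
Stage 3 [77T→48T]: ω = 3985.5556×77/48 = 6393.4954 rpm, dir flips to −; running = −6393.4954
Stage 4 [49T→92T]: ω = 6393.4954×49/92 = 3405.2312 rpm, dir flips to +; running = +3405.2312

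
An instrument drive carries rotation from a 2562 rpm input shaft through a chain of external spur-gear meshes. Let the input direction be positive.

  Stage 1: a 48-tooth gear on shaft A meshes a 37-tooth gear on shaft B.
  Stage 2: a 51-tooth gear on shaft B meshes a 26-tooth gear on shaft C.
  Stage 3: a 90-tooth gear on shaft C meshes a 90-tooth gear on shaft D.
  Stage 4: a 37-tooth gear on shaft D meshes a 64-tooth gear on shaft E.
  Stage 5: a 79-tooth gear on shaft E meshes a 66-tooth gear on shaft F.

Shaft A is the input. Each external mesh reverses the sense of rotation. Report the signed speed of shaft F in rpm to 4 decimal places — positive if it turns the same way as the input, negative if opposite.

Stage 1 [48T→37T]: ω = 2562.0000×48/37 = 3323.6757 rpm, dir flips to −; running = −3323.6757
Stage 2 [51T→26T]: ω = 3323.6757×51/26 = 6519.5177 rpm, dir flips to +; running = +6519.5177
Stage 3 [90T→90T]: ω = 6519.5177×90/90 = 6519.5177 rpm, dir flips to −; running = −6519.5177
Stage 4 [37T→64T]: ω = 6519.5177×37/64 = 3769.0962 rpm, dir flips to +; running = +3769.0962
Stage 5 [79T→66T]: ω = 3769.0962×79/66 = 4511.4939 rpm, dir flips to −; running = −4511.4939

-4511.4939 rpm (opposite to input, |ω| = 4511.4939 rpm)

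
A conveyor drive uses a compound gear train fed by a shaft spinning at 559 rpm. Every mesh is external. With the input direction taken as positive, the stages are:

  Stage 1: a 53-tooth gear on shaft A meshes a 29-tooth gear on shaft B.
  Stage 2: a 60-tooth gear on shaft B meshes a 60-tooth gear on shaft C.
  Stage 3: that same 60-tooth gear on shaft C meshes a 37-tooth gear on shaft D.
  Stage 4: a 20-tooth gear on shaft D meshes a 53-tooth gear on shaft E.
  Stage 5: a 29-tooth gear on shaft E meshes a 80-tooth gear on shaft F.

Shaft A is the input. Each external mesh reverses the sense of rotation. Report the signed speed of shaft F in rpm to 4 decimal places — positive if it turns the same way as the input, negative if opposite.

-226.6216 rpm (opposite to input, |ω| = 226.6216 rpm)

Stage 1 [53T→29T]: ω = 559.0000×53/29 = 1021.6207 rpm, dir flips to −; running = −1021.6207
Stage 2 [60T→60T]: ω = 1021.6207×60/60 = 1021.6207 rpm, dir flips to +; running = +1021.6207
Stage 3 [60T→37T]: ω = 1021.6207×60/37 = 1656.6822 rpm, dir flips to −; running = −1656.6822
Stage 4 [20T→53T]: ω = 1656.6822×20/53 = 625.1631 rpm, dir flips to +; running = +625.1631
Stage 5 [29T→80T]: ω = 625.1631×29/80 = 226.6216 rpm, dir flips to −; running = −226.6216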